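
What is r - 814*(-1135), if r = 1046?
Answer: 924936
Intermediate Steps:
r - 814*(-1135) = 1046 - 814*(-1135) = 1046 + 923890 = 924936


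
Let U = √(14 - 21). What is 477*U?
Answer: 477*I*√7 ≈ 1262.0*I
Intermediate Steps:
U = I*√7 (U = √(-7) = I*√7 ≈ 2.6458*I)
477*U = 477*(I*√7) = 477*I*√7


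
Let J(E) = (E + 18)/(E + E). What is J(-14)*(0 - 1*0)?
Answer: 0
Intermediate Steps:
J(E) = (18 + E)/(2*E) (J(E) = (18 + E)/((2*E)) = (18 + E)*(1/(2*E)) = (18 + E)/(2*E))
J(-14)*(0 - 1*0) = ((1/2)*(18 - 14)/(-14))*(0 - 1*0) = ((1/2)*(-1/14)*4)*(0 + 0) = -1/7*0 = 0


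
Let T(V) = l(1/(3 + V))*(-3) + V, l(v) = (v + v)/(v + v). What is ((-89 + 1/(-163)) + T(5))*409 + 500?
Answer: -5718938/163 ≈ -35086.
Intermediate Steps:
l(v) = 1 (l(v) = (2*v)/((2*v)) = (2*v)*(1/(2*v)) = 1)
T(V) = -3 + V (T(V) = 1*(-3) + V = -3 + V)
((-89 + 1/(-163)) + T(5))*409 + 500 = ((-89 + 1/(-163)) + (-3 + 5))*409 + 500 = ((-89 - 1/163) + 2)*409 + 500 = (-14508/163 + 2)*409 + 500 = -14182/163*409 + 500 = -5800438/163 + 500 = -5718938/163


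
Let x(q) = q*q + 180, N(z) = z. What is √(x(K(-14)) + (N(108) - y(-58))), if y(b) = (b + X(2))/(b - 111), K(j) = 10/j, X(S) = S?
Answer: √2386409/91 ≈ 16.976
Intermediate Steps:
y(b) = (2 + b)/(-111 + b) (y(b) = (b + 2)/(b - 111) = (2 + b)/(-111 + b))
x(q) = 180 + q² (x(q) = q² + 180 = 180 + q²)
√(x(K(-14)) + (N(108) - y(-58))) = √((180 + (10/(-14))²) + (108 - (2 - 58)/(-111 - 58))) = √((180 + (10*(-1/14))²) + (108 - (-56)/(-169))) = √((180 + (-5/7)²) + (108 - (-1)*(-56)/169)) = √((180 + 25/49) + (108 - 1*56/169)) = √(8845/49 + (108 - 56/169)) = √(8845/49 + 18196/169) = √(2386409/8281) = √2386409/91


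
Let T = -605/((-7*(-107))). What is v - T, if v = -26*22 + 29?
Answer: -406102/749 ≈ -542.19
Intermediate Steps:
T = -605/749 ≈ -0.80774
v = -543 (v = -572 + 29 = -543)
v - T = -543 - 1*(-605/749) = -543 + 605/749 = -406102/749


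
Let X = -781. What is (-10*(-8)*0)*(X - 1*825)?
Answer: 0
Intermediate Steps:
(-10*(-8)*0)*(X - 1*825) = (-10*(-8)*0)*(-781 - 1*825) = (80*0)*(-781 - 825) = 0*(-1606) = 0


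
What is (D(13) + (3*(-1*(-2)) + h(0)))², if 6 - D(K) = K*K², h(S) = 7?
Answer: 4743684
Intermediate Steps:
D(K) = 6 - K³ (D(K) = 6 - K*K² = 6 - K³)
(D(13) + (3*(-1*(-2)) + h(0)))² = ((6 - 1*13³) + (3*(-1*(-2)) + 7))² = ((6 - 1*2197) + (3*2 + 7))² = ((6 - 2197) + (6 + 7))² = (-2191 + 13)² = (-2178)² = 4743684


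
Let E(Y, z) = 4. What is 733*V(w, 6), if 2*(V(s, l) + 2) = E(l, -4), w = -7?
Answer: 0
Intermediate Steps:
V(s, l) = 0 (V(s, l) = -2 + (1/2)*4 = -2 + 2 = 0)
733*V(w, 6) = 733*0 = 0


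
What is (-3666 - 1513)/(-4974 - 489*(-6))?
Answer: 5179/2040 ≈ 2.5387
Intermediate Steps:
(-3666 - 1513)/(-4974 - 489*(-6)) = -5179/(-4974 + 2934) = -5179/(-2040) = -5179*(-1/2040) = 5179/2040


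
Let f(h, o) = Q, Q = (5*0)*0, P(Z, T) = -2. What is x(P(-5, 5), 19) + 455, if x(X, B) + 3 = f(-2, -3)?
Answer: 452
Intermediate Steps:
Q = 0 (Q = 0*0 = 0)
f(h, o) = 0
x(X, B) = -3 (x(X, B) = -3 + 0 = -3)
x(P(-5, 5), 19) + 455 = -3 + 455 = 452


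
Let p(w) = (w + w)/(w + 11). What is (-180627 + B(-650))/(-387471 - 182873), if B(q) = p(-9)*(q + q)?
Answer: 168927/570344 ≈ 0.29618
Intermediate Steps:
p(w) = 2*w/(11 + w) (p(w) = (2*w)/(11 + w) = 2*w/(11 + w))
B(q) = -18*q (B(q) = (2*(-9)/(11 - 9))*(q + q) = (2*(-9)/2)*(2*q) = (2*(-9)*(½))*(2*q) = -18*q)
(-180627 + B(-650))/(-387471 - 182873) = (-180627 - 18*(-650))/(-387471 - 182873) = (-180627 + 11700)/(-570344) = -168927*(-1/570344) = 168927/570344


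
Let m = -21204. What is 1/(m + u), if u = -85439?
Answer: -1/106643 ≈ -9.3771e-6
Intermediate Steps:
1/(m + u) = 1/(-21204 - 85439) = 1/(-106643) = -1/106643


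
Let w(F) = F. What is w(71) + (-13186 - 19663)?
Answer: -32778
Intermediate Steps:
w(71) + (-13186 - 19663) = 71 + (-13186 - 19663) = 71 - 32849 = -32778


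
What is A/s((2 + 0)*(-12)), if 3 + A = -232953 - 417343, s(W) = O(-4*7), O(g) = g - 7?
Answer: 650299/35 ≈ 18580.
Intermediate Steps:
O(g) = -7 + g
s(W) = -35 (s(W) = -7 - 4*7 = -7 - 28 = -35)
A = -650299 (A = -3 + (-232953 - 417343) = -3 - 650296 = -650299)
A/s((2 + 0)*(-12)) = -650299/(-35) = -650299*(-1/35) = 650299/35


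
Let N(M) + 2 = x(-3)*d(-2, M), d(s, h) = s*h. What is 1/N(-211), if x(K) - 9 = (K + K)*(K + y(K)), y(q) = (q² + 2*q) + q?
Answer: 1/11392 ≈ 8.7781e-5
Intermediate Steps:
y(q) = q² + 3*q
d(s, h) = h*s
x(K) = 9 + 2*K*(K + K*(3 + K)) (x(K) = 9 + (K + K)*(K + K*(3 + K)) = 9 + (2*K)*(K + K*(3 + K)) = 9 + 2*K*(K + K*(3 + K)))
N(M) = -2 - 54*M (N(M) = -2 + (9 + 2*(-3)³ + 8*(-3)²)*(M*(-2)) = -2 + (9 + 2*(-27) + 8*9)*(-2*M) = -2 + (9 - 54 + 72)*(-2*M) = -2 + 27*(-2*M) = -2 - 54*M)
1/N(-211) = 1/(-2 - 54*(-211)) = 1/(-2 + 11394) = 1/11392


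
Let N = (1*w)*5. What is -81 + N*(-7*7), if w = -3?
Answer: 654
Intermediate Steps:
N = -15 (N = (1*(-3))*5 = -3*5 = -15)
-81 + N*(-7*7) = -81 - (-105)*7 = -81 - 15*(-49) = -81 + 735 = 654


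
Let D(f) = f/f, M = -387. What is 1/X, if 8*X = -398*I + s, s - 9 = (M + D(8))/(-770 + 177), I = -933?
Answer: 4744/220206785 ≈ 2.1543e-5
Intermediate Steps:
D(f) = 1
s = 5723/593 (s = 9 + (-387 + 1)/(-770 + 177) = 9 - 386/(-593) = 9 - 386*(-1/593) = 9 + 386/593 = 5723/593 ≈ 9.6509)
X = 220206785/4744 (X = (-398*(-933) + 5723/593)/8 = (371334 + 5723/593)/8 = (1/8)*(220206785/593) = 220206785/4744 ≈ 46418.)
1/X = 1/(220206785/4744) = 4744/220206785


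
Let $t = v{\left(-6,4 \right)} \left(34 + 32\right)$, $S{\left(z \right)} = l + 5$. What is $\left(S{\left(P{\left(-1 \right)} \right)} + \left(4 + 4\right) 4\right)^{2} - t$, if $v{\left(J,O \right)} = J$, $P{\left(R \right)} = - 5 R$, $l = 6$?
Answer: $2245$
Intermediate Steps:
$S{\left(z \right)} = 11$ ($S{\left(z \right)} = 6 + 5 = 11$)
$t = -396$ ($t = - 6 \left(34 + 32\right) = \left(-6\right) 66 = -396$)
$\left(S{\left(P{\left(-1 \right)} \right)} + \left(4 + 4\right) 4\right)^{2} - t = \left(11 + \left(4 + 4\right) 4\right)^{2} - -396 = \left(11 + 8 \cdot 4\right)^{2} + 396 = \left(11 + 32\right)^{2} + 396 = 43^{2} + 396 = 1849 + 396 = 2245$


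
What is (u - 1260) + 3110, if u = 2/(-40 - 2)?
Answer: 38849/21 ≈ 1850.0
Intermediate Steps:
u = -1/21 (u = 2/(-42) = -1/42*2 = -1/21 ≈ -0.047619)
(u - 1260) + 3110 = (-1/21 - 1260) + 3110 = -26461/21 + 3110 = 38849/21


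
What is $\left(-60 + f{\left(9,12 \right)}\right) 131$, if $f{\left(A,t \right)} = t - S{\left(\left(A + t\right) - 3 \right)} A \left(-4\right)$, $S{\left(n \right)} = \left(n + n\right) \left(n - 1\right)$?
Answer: $2879904$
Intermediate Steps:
$S{\left(n \right)} = 2 n \left(-1 + n\right)$
$f{\left(A,t \right)} = t + 8 A \left(-4 + A + t\right) \left(-3 + A + t\right)$ ($f{\left(A,t \right)} = t - 2 \left(\left(A + t\right) - 3\right) \left(-1 - \left(3 - A - t\right)\right) A \left(-4\right) = t - 2 \left(-3 + A + t\right) \left(-1 + \left(-3 + A + t\right)\right) A \left(-4\right) = t - 2 \left(-3 + A + t\right) \left(-4 + A + t\right) A \left(-4\right) = t - 2 \left(-4 + A + t\right) \left(-3 + A + t\right) A \left(-4\right) = t - 2 A \left(-4 + A + t\right) \left(-3 + A + t\right) \left(-4\right) = t - - 8 A \left(-4 + A + t\right) \left(-3 + A + t\right) = t + 8 A \left(-4 + A + t\right) \left(-3 + A + t\right)$)
$\left(-60 + f{\left(9,12 \right)}\right) 131 = \left(-60 + \left(12 + 8 \cdot 9 \left(-4 + 9 + 12\right) \left(-3 + 9 + 12\right)\right)\right) 131 = \left(-60 + \left(12 + 8 \cdot 9 \cdot 17 \cdot 18\right)\right) 131 = \left(-60 + \left(12 + 22032\right)\right) 131 = \left(-60 + 22044\right) 131 = 21984 \cdot 131 = 2879904$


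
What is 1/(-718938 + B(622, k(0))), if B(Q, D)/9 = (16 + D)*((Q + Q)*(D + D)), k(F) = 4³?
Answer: 1/113928102 ≈ 8.7775e-9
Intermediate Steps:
k(F) = 64
B(Q, D) = 36*D*Q*(16 + D) (B(Q, D) = 9*((16 + D)*((Q + Q)*(D + D))) = 9*((16 + D)*((2*Q)*(2*D))) = 9*((16 + D)*(4*D*Q)) = 9*(4*D*Q*(16 + D)) = 36*D*Q*(16 + D))
1/(-718938 + B(622, k(0))) = 1/(-718938 + 36*64*622*(16 + 64)) = 1/(-718938 + 36*64*622*80) = 1/(-718938 + 114647040) = 1/113928102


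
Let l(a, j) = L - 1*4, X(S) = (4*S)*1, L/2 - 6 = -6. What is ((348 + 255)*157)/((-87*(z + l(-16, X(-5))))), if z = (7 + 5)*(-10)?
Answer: 31557/3596 ≈ 8.7756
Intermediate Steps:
z = -120 (z = 12*(-10) = -120)
L = 0 (L = 12 + 2*(-6) = 12 - 12 = 0)
X(S) = 4*S
l(a, j) = -4 (l(a, j) = 0 - 1*4 = 0 - 4 = -4)
((348 + 255)*157)/((-87*(z + l(-16, X(-5))))) = ((348 + 255)*157)/((-87*(-120 - 4))) = (603*157)/((-87*(-124))) = 94671/10788 = 94671*(1/10788) = 31557/3596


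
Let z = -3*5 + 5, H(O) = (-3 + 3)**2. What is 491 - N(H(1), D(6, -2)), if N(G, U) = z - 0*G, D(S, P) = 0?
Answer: 501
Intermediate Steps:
H(O) = 0 (H(O) = 0**2 = 0)
z = -10 (z = -15 + 5 = -10)
N(G, U) = -10 (N(G, U) = -10 - 0*G = -10 - 1*0 = -10 + 0 = -10)
491 - N(H(1), D(6, -2)) = 491 - 1*(-10) = 491 + 10 = 501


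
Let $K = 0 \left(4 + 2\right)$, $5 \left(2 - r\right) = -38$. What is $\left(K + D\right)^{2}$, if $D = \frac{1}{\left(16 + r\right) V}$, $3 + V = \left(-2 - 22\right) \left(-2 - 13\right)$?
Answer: $\frac{25}{2088124416} \approx 1.1972 \cdot 10^{-8}$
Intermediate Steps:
$r = \frac{48}{5}$ ($r = 2 - - \frac{38}{5} = 2 + \frac{38}{5} = \frac{48}{5} \approx 9.6$)
$V = 357$ ($V = -3 + \left(-2 - 22\right) \left(-2 - 13\right) = -3 - -360 = -3 + 360 = 357$)
$K = 0$ ($K = 0 \cdot 6 = 0$)
$D = \frac{5}{45696}$ ($D = \frac{1}{\left(16 + \frac{48}{5}\right) 357} = \frac{1}{\frac{128}{5}} \cdot \frac{1}{357} = \frac{5}{128} \cdot \frac{1}{357} = \frac{5}{45696} \approx 0.00010942$)
$\left(K + D\right)^{2} = \left(0 + \frac{5}{45696}\right)^{2} = \left(\frac{5}{45696}\right)^{2} = \frac{25}{2088124416}$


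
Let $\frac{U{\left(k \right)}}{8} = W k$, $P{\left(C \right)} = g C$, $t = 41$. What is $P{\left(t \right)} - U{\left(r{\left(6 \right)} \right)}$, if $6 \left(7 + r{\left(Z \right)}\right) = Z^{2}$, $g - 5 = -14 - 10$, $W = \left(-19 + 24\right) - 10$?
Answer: $-819$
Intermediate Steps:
$W = -5$ ($W = 5 - 10 = -5$)
$g = -19$ ($g = 5 - 24 = -19$)
$r{\left(Z \right)} = -7 + \frac{Z^{2}}{6}$
$P{\left(C \right)} = - 19 C$
$U{\left(k \right)} = - 40 k$ ($U{\left(k \right)} = 8 \left(- 5 k\right) = - 40 k$)
$P{\left(t \right)} - U{\left(r{\left(6 \right)} \right)} = \left(-19\right) 41 - - 40 \left(-7 + \frac{6^{2}}{6}\right) = -779 - - 40 \left(-7 + \frac{1}{6} \cdot 36\right) = -779 - - 40 \left(-7 + 6\right) = -779 - \left(-40\right) \left(-1\right) = -779 - 40 = -819$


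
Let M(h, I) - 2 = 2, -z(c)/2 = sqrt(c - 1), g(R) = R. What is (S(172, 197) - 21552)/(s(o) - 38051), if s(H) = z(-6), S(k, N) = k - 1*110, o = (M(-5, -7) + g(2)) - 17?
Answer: 817715990/1447878629 - 42980*I*sqrt(7)/1447878629 ≈ 0.56477 - 7.8539e-5*I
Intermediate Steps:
z(c) = -2*sqrt(-1 + c) (z(c) = -2*sqrt(c - 1) = -2*sqrt(-1 + c))
M(h, I) = 4 (M(h, I) = 2 + 2 = 4)
o = -11 (o = (4 + 2) - 17 = 6 - 17 = -11)
S(k, N) = -110 + k (S(k, N) = k - 110 = -110 + k)
s(H) = -2*I*sqrt(7) (s(H) = -2*sqrt(-1 - 6) = -2*I*sqrt(7))
(S(172, 197) - 21552)/(s(o) - 38051) = ((-110 + 172) - 21552)/(-2*I*sqrt(7) - 38051) = (62 - 21552)/(-38051 - 2*I*sqrt(7)) = -21490/(-38051 - 2*I*sqrt(7))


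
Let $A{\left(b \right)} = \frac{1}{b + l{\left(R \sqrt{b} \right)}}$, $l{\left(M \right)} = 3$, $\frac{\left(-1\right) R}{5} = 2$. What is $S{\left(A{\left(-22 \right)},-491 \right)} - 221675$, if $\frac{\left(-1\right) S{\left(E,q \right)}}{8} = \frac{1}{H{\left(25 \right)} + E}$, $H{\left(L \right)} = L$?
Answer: $- \frac{52537051}{237} \approx -2.2168 \cdot 10^{5}$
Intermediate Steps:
$R = -10$ ($R = \left(-5\right) 2 = -10$)
$A{\left(b \right)} = \frac{1}{3 + b}$ ($A{\left(b \right)} = \frac{1}{b + 3} = \frac{1}{3 + b}$)
$S{\left(E,q \right)} = - \frac{8}{25 + E}$
$S{\left(A{\left(-22 \right)},-491 \right)} - 221675 = - \frac{8}{25 + \frac{1}{3 - 22}} - 221675 = - \frac{8}{25 + \frac{1}{-19}} - 221675 = - \frac{8}{25 - \frac{1}{19}} - 221675 = - \frac{8}{\frac{474}{19}} - 221675 = \left(-8\right) \frac{19}{474} - 221675 = - \frac{76}{237} - 221675 = - \frac{52537051}{237}$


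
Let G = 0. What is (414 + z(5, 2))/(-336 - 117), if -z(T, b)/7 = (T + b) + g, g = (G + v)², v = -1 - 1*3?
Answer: -253/453 ≈ -0.55850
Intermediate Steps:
v = -4 (v = -1 - 3 = -4)
g = 16 (g = (0 - 4)² = (-4)² = 16)
z(T, b) = -112 - 7*T - 7*b (z(T, b) = -7*((T + b) + 16) = -7*(16 + T + b) = -112 - 7*T - 7*b)
(414 + z(5, 2))/(-336 - 117) = (414 + (-112 - 7*5 - 7*2))/(-336 - 117) = (414 + (-112 - 35 - 14))/(-453) = (414 - 161)*(-1/453) = 253*(-1/453) = -253/453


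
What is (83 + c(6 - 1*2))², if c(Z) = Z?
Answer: 7569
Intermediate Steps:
(83 + c(6 - 1*2))² = (83 + (6 - 1*2))² = (83 + (6 - 2))² = (83 + 4)² = 87² = 7569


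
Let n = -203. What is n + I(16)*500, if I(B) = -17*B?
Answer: -136203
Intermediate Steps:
n + I(16)*500 = -203 - 17*16*500 = -203 - 272*500 = -203 - 136000 = -136203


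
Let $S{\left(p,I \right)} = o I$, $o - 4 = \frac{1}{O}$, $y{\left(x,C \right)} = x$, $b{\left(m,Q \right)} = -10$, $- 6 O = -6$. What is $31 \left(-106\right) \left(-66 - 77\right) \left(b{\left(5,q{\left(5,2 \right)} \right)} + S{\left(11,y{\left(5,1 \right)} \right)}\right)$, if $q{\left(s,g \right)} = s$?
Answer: $7048470$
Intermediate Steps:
$O = 1$ ($O = \left(- \frac{1}{6}\right) \left(-6\right) = 1$)
$o = 5$ ($o = 4 + 1^{-1} = 4 + 1 = 5$)
$S{\left(p,I \right)} = 5 I$
$31 \left(-106\right) \left(-66 - 77\right) \left(b{\left(5,q{\left(5,2 \right)} \right)} + S{\left(11,y{\left(5,1 \right)} \right)}\right) = 31 \left(-106\right) \left(-66 - 77\right) \left(-10 + 5 \cdot 5\right) = - 3286 \left(- 143 \left(-10 + 25\right)\right) = - 3286 \left(\left(-143\right) 15\right) = \left(-3286\right) \left(-2145\right) = 7048470$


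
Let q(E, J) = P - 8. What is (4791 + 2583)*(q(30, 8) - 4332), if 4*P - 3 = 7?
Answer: -31984725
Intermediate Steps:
P = 5/2 (P = ¾ + (¼)*7 = ¾ + 7/4 = 5/2 ≈ 2.5000)
q(E, J) = -11/2 (q(E, J) = 5/2 - 8 = -11/2)
(4791 + 2583)*(q(30, 8) - 4332) = (4791 + 2583)*(-11/2 - 4332) = 7374*(-8675/2) = -31984725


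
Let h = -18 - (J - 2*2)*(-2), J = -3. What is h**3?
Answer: -32768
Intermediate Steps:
h = -32 (h = -18 - (-3 - 2*2)*(-2) = -18 - (-3 - 4)*(-2) = -18 - (-7)*(-2) = -18 - 1*14 = -18 - 14 = -32)
h**3 = (-32)**3 = -32768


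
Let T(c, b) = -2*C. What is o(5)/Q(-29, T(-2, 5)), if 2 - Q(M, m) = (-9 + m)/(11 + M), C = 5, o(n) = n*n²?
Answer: 2250/17 ≈ 132.35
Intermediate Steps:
o(n) = n³
T(c, b) = -10 (T(c, b) = -2*5 = -10)
Q(M, m) = 2 - (-9 + m)/(11 + M)
o(5)/Q(-29, T(-2, 5)) = 5³/(((31 - 1*(-10) + 2*(-29))/(11 - 29))) = 125/(((31 + 10 - 58)/(-18))) = 125/((-1/18*(-17))) = 125/(17/18) = 125*(18/17) = 2250/17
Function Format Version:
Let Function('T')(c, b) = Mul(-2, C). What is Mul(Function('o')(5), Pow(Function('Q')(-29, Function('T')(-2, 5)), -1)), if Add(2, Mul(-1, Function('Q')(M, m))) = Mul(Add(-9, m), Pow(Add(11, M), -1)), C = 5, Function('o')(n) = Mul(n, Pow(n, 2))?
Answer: Rational(2250, 17) ≈ 132.35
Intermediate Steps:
Function('o')(n) = Pow(n, 3)
Function('T')(c, b) = -10 (Function('T')(c, b) = Mul(-2, 5) = -10)
Function('Q')(M, m) = Add(2, Mul(-1, Pow(Add(11, M), -1), Add(-9, m))) (Function('Q')(M, m) = Add(2, Mul(-1, Mul(Add(-9, m), Pow(Add(11, M), -1)))) = Add(2, Mul(-1, Mul(Pow(Add(11, M), -1), Add(-9, m)))) = Add(2, Mul(-1, Pow(Add(11, M), -1), Add(-9, m))))
Mul(Function('o')(5), Pow(Function('Q')(-29, Function('T')(-2, 5)), -1)) = Mul(Pow(5, 3), Pow(Mul(Pow(Add(11, -29), -1), Add(31, Mul(-1, -10), Mul(2, -29))), -1)) = Mul(125, Pow(Mul(Pow(-18, -1), Add(31, 10, -58)), -1)) = Mul(125, Pow(Mul(Rational(-1, 18), -17), -1)) = Mul(125, Pow(Rational(17, 18), -1)) = Mul(125, Rational(18, 17)) = Rational(2250, 17)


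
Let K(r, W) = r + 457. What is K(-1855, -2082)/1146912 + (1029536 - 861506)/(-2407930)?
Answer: -3268031825/46028063536 ≈ -0.071001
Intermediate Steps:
K(r, W) = 457 + r
K(-1855, -2082)/1146912 + (1029536 - 861506)/(-2407930) = (457 - 1855)/1146912 + (1029536 - 861506)/(-2407930) = -1398*1/1146912 + 168030*(-1/2407930) = -233/191152 - 16803/240793 = -3268031825/46028063536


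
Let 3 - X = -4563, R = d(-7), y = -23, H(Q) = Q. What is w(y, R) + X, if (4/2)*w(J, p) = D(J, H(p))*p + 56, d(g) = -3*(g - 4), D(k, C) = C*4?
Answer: 6772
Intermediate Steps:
D(k, C) = 4*C
d(g) = 12 - 3*g (d(g) = -3*(-4 + g) = 12 - 3*g)
R = 33 (R = 12 - 3*(-7) = 12 + 21 = 33)
X = 4566 (X = 3 - 1*(-4563) = 3 + 4563 = 4566)
w(J, p) = 28 + 2*p² (w(J, p) = ((4*p)*p + 56)/2 = (4*p² + 56)/2 = (56 + 4*p²)/2 = 28 + 2*p²)
w(y, R) + X = (28 + 2*33²) + 4566 = (28 + 2*1089) + 4566 = (28 + 2178) + 4566 = 2206 + 4566 = 6772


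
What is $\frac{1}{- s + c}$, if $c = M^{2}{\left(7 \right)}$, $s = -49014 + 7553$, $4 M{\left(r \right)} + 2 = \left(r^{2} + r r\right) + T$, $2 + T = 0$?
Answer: $\frac{4}{168053} \approx 2.3802 \cdot 10^{-5}$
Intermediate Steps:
$T = -2$ ($T = -2 + 0 = -2$)
$M{\left(r \right)} = -1 + \frac{r^{2}}{2}$ ($M{\left(r \right)} = - \frac{1}{2} + \frac{\left(r^{2} + r r\right) - 2}{4} = - \frac{1}{2} + \frac{\left(r^{2} + r^{2}\right) - 2}{4} = - \frac{1}{2} + \frac{2 r^{2} - 2}{4} = - \frac{1}{2} + \frac{-2 + 2 r^{2}}{4} = - \frac{1}{2} + \left(- \frac{1}{2} + \frac{r^{2}}{2}\right) = -1 + \frac{r^{2}}{2}$)
$s = -41461$
$c = \frac{2209}{4}$ ($c = \left(-1 + \frac{7^{2}}{2}\right)^{2} = \left(-1 + \frac{1}{2} \cdot 49\right)^{2} = \left(-1 + \frac{49}{2}\right)^{2} = \left(\frac{47}{2}\right)^{2} = \frac{2209}{4} \approx 552.25$)
$\frac{1}{- s + c} = \frac{1}{\left(-1\right) \left(-41461\right) + \frac{2209}{4}} = \frac{1}{41461 + \frac{2209}{4}} = \frac{1}{\frac{168053}{4}} = \frac{4}{168053}$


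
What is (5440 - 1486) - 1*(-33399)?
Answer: 37353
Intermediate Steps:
(5440 - 1486) - 1*(-33399) = 3954 + 33399 = 37353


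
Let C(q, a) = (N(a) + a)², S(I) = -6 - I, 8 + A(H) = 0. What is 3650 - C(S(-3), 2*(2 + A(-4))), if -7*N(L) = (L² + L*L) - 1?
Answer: 841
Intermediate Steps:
A(H) = -8 (A(H) = -8 + 0 = -8)
N(L) = ⅐ - 2*L²/7 (N(L) = -((L² + L*L) - 1)/7 = -((L² + L²) - 1)/7 = -(2*L² - 1)/7 = -(-1 + 2*L²)/7 = ⅐ - 2*L²/7)
C(q, a) = (⅐ + a - 2*a²/7)² (C(q, a) = ((⅐ - 2*a²/7) + a)² = (⅐ + a - 2*a²/7)²)
3650 - C(S(-3), 2*(2 + A(-4))) = 3650 - (1 - 2*4*(2 - 8)² + 7*(2*(2 - 8)))²/49 = 3650 - (1 - 2*(2*(-6))² + 7*(2*(-6)))²/49 = 3650 - (1 - 2*(-12)² + 7*(-12))²/49 = 3650 - (1 - 2*144 - 84)²/49 = 3650 - (1 - 288 - 84)²/49 = 3650 - (-371)²/49 = 3650 - 137641/49 = 3650 - 1*2809 = 3650 - 2809 = 841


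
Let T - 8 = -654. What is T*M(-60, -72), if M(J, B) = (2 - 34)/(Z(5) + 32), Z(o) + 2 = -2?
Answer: 5168/7 ≈ 738.29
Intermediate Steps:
T = -646 (T = 8 - 654 = -646)
Z(o) = -4 (Z(o) = -2 - 2 = -4)
M(J, B) = -8/7 (M(J, B) = (2 - 34)/(-4 + 32) = -32/28 = -32*1/28 = -8/7)
T*M(-60, -72) = -646*(-8/7) = 5168/7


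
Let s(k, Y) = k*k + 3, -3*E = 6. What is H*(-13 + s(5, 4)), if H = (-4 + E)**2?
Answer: 540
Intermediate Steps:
E = -2 (E = -1/3*6 = -2)
H = 36 (H = (-4 - 2)**2 = (-6)**2 = 36)
s(k, Y) = 3 + k**2 (s(k, Y) = k**2 + 3 = 3 + k**2)
H*(-13 + s(5, 4)) = 36*(-13 + (3 + 5**2)) = 36*(-13 + (3 + 25)) = 36*(-13 + 28) = 36*15 = 540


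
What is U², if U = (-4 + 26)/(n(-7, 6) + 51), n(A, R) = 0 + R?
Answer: 484/3249 ≈ 0.14897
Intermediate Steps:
n(A, R) = R
U = 22/57 (U = (-4 + 26)/(6 + 51) = 22/57 ≈ 0.38596)
U² = (22/57)² = 484/3249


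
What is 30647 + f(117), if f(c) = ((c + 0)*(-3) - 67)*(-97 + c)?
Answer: 22287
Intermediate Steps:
f(c) = (-97 + c)*(-67 - 3*c) (f(c) = (c*(-3) - 67)*(-97 + c) = (-3*c - 67)*(-97 + c) = (-67 - 3*c)*(-97 + c) = (-97 + c)*(-67 - 3*c))
30647 + f(117) = 30647 + (6499 - 3*117² + 224*117) = 30647 + (6499 - 3*13689 + 26208) = 30647 + (6499 - 41067 + 26208) = 30647 - 8360 = 22287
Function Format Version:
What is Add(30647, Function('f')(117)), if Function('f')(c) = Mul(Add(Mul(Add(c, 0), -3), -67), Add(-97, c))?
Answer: 22287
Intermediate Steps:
Function('f')(c) = Mul(Add(-97, c), Add(-67, Mul(-3, c))) (Function('f')(c) = Mul(Add(Mul(c, -3), -67), Add(-97, c)) = Mul(Add(Mul(-3, c), -67), Add(-97, c)) = Mul(Add(-67, Mul(-3, c)), Add(-97, c)) = Mul(Add(-97, c), Add(-67, Mul(-3, c))))
Add(30647, Function('f')(117)) = Add(30647, Add(6499, Mul(-3, Pow(117, 2)), Mul(224, 117))) = Add(30647, Add(6499, Mul(-3, 13689), 26208)) = Add(30647, Add(6499, -41067, 26208)) = Add(30647, -8360) = 22287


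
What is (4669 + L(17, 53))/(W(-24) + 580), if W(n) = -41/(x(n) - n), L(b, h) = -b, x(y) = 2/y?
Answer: 8141/1012 ≈ 8.0445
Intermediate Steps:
W(n) = -41/(-n + 2/n) (W(n) = -41/(2/n - n) = -41/(-n + 2/n))
(4669 + L(17, 53))/(W(-24) + 580) = (4669 - 1*17)/(41*(-24)/(-2 + (-24)²) + 580) = (4669 - 17)/(41*(-24)/(-2 + 576) + 580) = 4652/(41*(-24)/574 + 580) = 4652/(41*(-24)*(1/574) + 580) = 4652/(-12/7 + 580) = 4652/(4048/7) = 4652*(7/4048) = 8141/1012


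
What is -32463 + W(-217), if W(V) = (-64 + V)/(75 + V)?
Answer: -4609465/142 ≈ -32461.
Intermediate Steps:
W(V) = (-64 + V)/(75 + V)
-32463 + W(-217) = -32463 + (-64 - 217)/(75 - 217) = -32463 - 281/(-142) = -32463 - 1/142*(-281) = -32463 + 281/142 = -4609465/142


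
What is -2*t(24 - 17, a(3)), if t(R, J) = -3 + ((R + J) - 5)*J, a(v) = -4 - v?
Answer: -64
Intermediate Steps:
t(R, J) = -3 + J*(-5 + J + R) (t(R, J) = -3 + ((J + R) - 5)*J = -3 + (-5 + J + R)*J = -3 + J*(-5 + J + R))
-2*t(24 - 17, a(3)) = -2*(-3 + (-4 - 1*3)² - 5*(-4 - 1*3) + (-4 - 1*3)*(24 - 17)) = -2*(-3 + (-4 - 3)² - 5*(-4 - 3) + (-4 - 3)*7) = -2*(-3 + (-7)² - 5*(-7) - 7*7) = -2*(-3 + 49 + 35 - 49) = -2*32 = -64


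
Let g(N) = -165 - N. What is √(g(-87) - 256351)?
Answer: I*√256429 ≈ 506.39*I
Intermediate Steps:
√(g(-87) - 256351) = √((-165 - 1*(-87)) - 256351) = √((-165 + 87) - 256351) = √(-78 - 256351) = √(-256429) = I*√256429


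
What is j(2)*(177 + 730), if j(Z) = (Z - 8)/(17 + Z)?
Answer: -5442/19 ≈ -286.42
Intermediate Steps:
j(Z) = (-8 + Z)/(17 + Z)
j(2)*(177 + 730) = ((-8 + 2)/(17 + 2))*(177 + 730) = (-6/19)*907 = ((1/19)*(-6))*907 = -6/19*907 = -5442/19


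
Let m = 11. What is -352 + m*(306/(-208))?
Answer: -38291/104 ≈ -368.18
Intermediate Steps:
-352 + m*(306/(-208)) = -352 + 11*(306/(-208)) = -352 + 11*(306*(-1/208)) = -352 + 11*(-153/104) = -352 - 1683/104 = -38291/104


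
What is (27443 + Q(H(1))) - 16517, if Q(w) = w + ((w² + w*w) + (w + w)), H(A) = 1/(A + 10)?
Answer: 1322081/121 ≈ 10926.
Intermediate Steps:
H(A) = 1/(10 + A)
Q(w) = 2*w² + 3*w (Q(w) = w + ((w² + w²) + 2*w) = w + (2*w² + 2*w) = w + (2*w + 2*w²) = 2*w² + 3*w)
(27443 + Q(H(1))) - 16517 = (27443 + (3 + 2/(10 + 1))/(10 + 1)) - 16517 = (27443 + (3 + 2/11)/11) - 16517 = (27443 + (1/11)*(35/11)) - 16517 = (27443 + 35/121) - 16517 = 3320638/121 - 16517 = 1322081/121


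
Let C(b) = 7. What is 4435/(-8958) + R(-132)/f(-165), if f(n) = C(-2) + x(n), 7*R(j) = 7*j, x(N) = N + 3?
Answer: 495031/1388490 ≈ 0.35652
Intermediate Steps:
x(N) = 3 + N
R(j) = j (R(j) = (7*j)/7 = j)
f(n) = 10 + n (f(n) = 7 + (3 + n) = 10 + n)
4435/(-8958) + R(-132)/f(-165) = 4435/(-8958) - 132/(10 - 165) = 4435*(-1/8958) - 132/(-155) = -4435/8958 - 132*(-1/155) = -4435/8958 + 132/155 = 495031/1388490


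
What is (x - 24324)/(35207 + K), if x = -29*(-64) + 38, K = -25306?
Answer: -22430/9901 ≈ -2.2654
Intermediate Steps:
x = 1894 (x = 1856 + 38 = 1894)
(x - 24324)/(35207 + K) = (1894 - 24324)/(35207 - 25306) = -22430/9901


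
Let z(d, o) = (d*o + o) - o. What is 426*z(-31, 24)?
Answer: -316944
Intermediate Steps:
z(d, o) = d*o (z(d, o) = (o + d*o) - o = d*o)
426*z(-31, 24) = 426*(-31*24) = 426*(-744) = -316944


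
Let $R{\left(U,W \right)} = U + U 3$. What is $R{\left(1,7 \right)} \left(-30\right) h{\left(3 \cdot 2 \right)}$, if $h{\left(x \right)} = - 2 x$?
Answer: $1440$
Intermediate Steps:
$R{\left(U,W \right)} = 4 U$ ($R{\left(U,W \right)} = U + 3 U = 4 U$)
$R{\left(1,7 \right)} \left(-30\right) h{\left(3 \cdot 2 \right)} = 4 \cdot 1 \left(-30\right) \left(- 2 \cdot 3 \cdot 2\right) = 4 \left(-30\right) \left(\left(-2\right) 6\right) = \left(-120\right) \left(-12\right) = 1440$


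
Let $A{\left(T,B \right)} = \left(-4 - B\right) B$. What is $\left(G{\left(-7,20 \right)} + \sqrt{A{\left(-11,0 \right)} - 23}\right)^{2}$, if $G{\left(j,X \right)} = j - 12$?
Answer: $\left(19 - i \sqrt{23}\right)^{2} \approx 338.0 - 182.24 i$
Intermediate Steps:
$G{\left(j,X \right)} = -12 + j$ ($G{\left(j,X \right)} = j - 12 = -12 + j$)
$A{\left(T,B \right)} = B \left(-4 - B\right)$
$\left(G{\left(-7,20 \right)} + \sqrt{A{\left(-11,0 \right)} - 23}\right)^{2} = \left(\left(-12 - 7\right) + \sqrt{\left(-1\right) 0 \left(4 + 0\right) - 23}\right)^{2} = \left(-19 + \sqrt{\left(-1\right) 0 \cdot 4 - 23}\right)^{2} = \left(-19 + \sqrt{0 - 23}\right)^{2} = \left(-19 + \sqrt{-23}\right)^{2} = \left(-19 + i \sqrt{23}\right)^{2}$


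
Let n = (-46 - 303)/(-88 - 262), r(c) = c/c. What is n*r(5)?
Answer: 349/350 ≈ 0.99714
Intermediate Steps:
r(c) = 1
n = 349/350 (n = -349/(-350) = -349*(-1/350) = 349/350 ≈ 0.99714)
n*r(5) = (349/350)*1 = 349/350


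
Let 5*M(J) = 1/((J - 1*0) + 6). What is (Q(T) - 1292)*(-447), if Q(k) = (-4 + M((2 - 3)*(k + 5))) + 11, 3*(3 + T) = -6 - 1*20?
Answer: 109133709/190 ≈ 5.7439e+5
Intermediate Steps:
T = -35/3 (T = -3 + (-6 - 1*20)/3 = -3 + (-6 - 20)/3 = -3 + (1/3)*(-26) = -3 - 26/3 = -35/3 ≈ -11.667)
M(J) = 1/(5*(6 + J)) (M(J) = 1/(5*((J - 1*0) + 6)) = 1/(5*((J + 0) + 6)) = 1/(5*(J + 6)) = 1/(5*(6 + J)))
Q(k) = 7 + 1/(5*(1 - k)) (Q(k) = (-4 + 1/(5*(6 + (2 - 3)*(k + 5)))) + 11 = (-4 + 1/(5*(6 - (5 + k)))) + 11 = (-4 + 1/(5*(6 + (-5 - k)))) + 11 = (-4 + 1/(5*(1 - k))) + 11 = 7 + 1/(5*(1 - k)))
(Q(T) - 1292)*(-447) = ((-36 + 35*(-35/3))/(5*(-1 - 35/3)) - 1292)*(-447) = ((-36 - 1225/3)/(5*(-38/3)) - 1292)*(-447) = ((1/5)*(-3/38)*(-1333/3) - 1292)*(-447) = (1333/190 - 1292)*(-447) = -244147/190*(-447) = 109133709/190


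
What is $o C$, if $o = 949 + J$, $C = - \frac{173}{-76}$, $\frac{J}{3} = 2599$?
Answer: $\frac{756529}{38} \approx 19909.0$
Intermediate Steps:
$J = 7797$ ($J = 3 \cdot 2599 = 7797$)
$C = \frac{173}{76}$ ($C = \left(-173\right) \left(- \frac{1}{76}\right) = \frac{173}{76} \approx 2.2763$)
$o = 8746$ ($o = 949 + 7797 = 8746$)
$o C = 8746 \cdot \frac{173}{76} = \frac{756529}{38}$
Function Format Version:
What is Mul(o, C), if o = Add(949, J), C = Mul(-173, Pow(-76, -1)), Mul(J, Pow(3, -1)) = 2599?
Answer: Rational(756529, 38) ≈ 19909.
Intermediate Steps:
J = 7797 (J = Mul(3, 2599) = 7797)
C = Rational(173, 76) (C = Mul(-173, Rational(-1, 76)) = Rational(173, 76) ≈ 2.2763)
o = 8746 (o = Add(949, 7797) = 8746)
Mul(o, C) = Mul(8746, Rational(173, 76)) = Rational(756529, 38)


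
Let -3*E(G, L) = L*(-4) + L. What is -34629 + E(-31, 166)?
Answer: -34463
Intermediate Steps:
E(G, L) = L (E(G, L) = -(L*(-4) + L)/3 = -(-4*L + L)/3 = -(-1)*L = L)
-34629 + E(-31, 166) = -34629 + 166 = -34463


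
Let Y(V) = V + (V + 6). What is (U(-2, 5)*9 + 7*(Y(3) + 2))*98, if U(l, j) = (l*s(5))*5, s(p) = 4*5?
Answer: -166796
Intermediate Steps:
Y(V) = 6 + 2*V (Y(V) = V + (6 + V) = 6 + 2*V)
s(p) = 20
U(l, j) = 100*l (U(l, j) = (l*20)*5 = (20*l)*5 = 100*l)
(U(-2, 5)*9 + 7*(Y(3) + 2))*98 = ((100*(-2))*9 + 7*((6 + 2*3) + 2))*98 = (-200*9 + 7*((6 + 6) + 2))*98 = (-1800 + 7*(12 + 2))*98 = (-1800 + 7*14)*98 = (-1800 + 98)*98 = -1702*98 = -166796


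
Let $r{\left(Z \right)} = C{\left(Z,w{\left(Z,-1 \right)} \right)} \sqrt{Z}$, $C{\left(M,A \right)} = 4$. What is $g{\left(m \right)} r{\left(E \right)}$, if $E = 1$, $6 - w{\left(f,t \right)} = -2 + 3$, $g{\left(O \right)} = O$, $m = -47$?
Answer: $-188$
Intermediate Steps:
$w{\left(f,t \right)} = 5$ ($w{\left(f,t \right)} = 6 - \left(-2 + 3\right) = 6 - 1 = 5$)
$r{\left(Z \right)} = 4 \sqrt{Z}$
$g{\left(m \right)} r{\left(E \right)} = - 47 \cdot 4 \sqrt{1} = - 47 \cdot 4 \cdot 1 = \left(-47\right) 4 = -188$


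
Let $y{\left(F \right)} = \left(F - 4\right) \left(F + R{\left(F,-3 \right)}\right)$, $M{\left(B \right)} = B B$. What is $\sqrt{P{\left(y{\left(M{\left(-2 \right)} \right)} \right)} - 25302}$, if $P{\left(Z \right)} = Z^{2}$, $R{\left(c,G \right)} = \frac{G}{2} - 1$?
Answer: $i \sqrt{25302} \approx 159.07 i$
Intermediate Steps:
$M{\left(B \right)} = B^{2}$
$R{\left(c,G \right)} = -1 + \frac{G}{2}$ ($R{\left(c,G \right)} = G \frac{1}{2} - 1 = \frac{G}{2} - 1 = -1 + \frac{G}{2}$)
$y{\left(F \right)} = \left(-4 + F\right) \left(- \frac{5}{2} + F\right)$ ($y{\left(F \right)} = \left(F - 4\right) \left(F + \left(-1 + \frac{1}{2} \left(-3\right)\right)\right) = \left(-4 + F\right) \left(F - \frac{5}{2}\right) = \left(-4 + F\right) \left(- \frac{5}{2} + F\right)$)
$\sqrt{P{\left(y{\left(M{\left(-2 \right)} \right)} \right)} - 25302} = \sqrt{\left(10 + \left(\left(-2\right)^{2}\right)^{2} - \frac{13 \left(-2\right)^{2}}{2}\right)^{2} - 25302} = \sqrt{\left(10 + 4^{2} - 26\right)^{2} - 25302} = \sqrt{\left(10 + 16 - 26\right)^{2} - 25302} = \sqrt{0^{2} - 25302} = \sqrt{0 - 25302} = \sqrt{-25302} = i \sqrt{25302}$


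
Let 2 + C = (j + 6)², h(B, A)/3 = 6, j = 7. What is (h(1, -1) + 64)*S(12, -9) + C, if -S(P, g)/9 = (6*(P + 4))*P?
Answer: -850009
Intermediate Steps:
S(P, g) = -9*P*(24 + 6*P) (S(P, g) = -9*6*(P + 4)*P = -9*6*(4 + P)*P = -9*(24 + 6*P)*P = -9*P*(24 + 6*P))
h(B, A) = 18 (h(B, A) = 3*6 = 18)
C = 167 (C = -2 + (7 + 6)² = -2 + 13² = -2 + 169 = 167)
(h(1, -1) + 64)*S(12, -9) + C = (18 + 64)*(-54*12*(4 + 12)) + 167 = 82*(-54*12*16) + 167 = 82*(-10368) + 167 = -850176 + 167 = -850009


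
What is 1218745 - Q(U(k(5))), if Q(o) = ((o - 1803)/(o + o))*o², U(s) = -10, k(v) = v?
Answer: 1209680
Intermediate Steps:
Q(o) = o*(-1803 + o)/2 (Q(o) = ((-1803 + o)/((2*o)))*o² = ((-1803 + o)*(1/(2*o)))*o² = ((-1803 + o)/(2*o))*o² = o*(-1803 + o)/2)
1218745 - Q(U(k(5))) = 1218745 - (-10)*(-1803 - 10)/2 = 1218745 - (-10)*(-1813)/2 = 1218745 - 1*9065 = 1218745 - 9065 = 1209680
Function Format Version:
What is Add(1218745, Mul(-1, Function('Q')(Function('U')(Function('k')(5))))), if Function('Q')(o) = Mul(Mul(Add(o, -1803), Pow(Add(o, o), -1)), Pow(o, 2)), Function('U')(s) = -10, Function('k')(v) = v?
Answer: 1209680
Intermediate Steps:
Function('Q')(o) = Mul(Rational(1, 2), o, Add(-1803, o)) (Function('Q')(o) = Mul(Mul(Add(-1803, o), Pow(Mul(2, o), -1)), Pow(o, 2)) = Mul(Mul(Add(-1803, o), Mul(Rational(1, 2), Pow(o, -1))), Pow(o, 2)) = Mul(Mul(Rational(1, 2), Pow(o, -1), Add(-1803, o)), Pow(o, 2)) = Mul(Rational(1, 2), o, Add(-1803, o)))
Add(1218745, Mul(-1, Function('Q')(Function('U')(Function('k')(5))))) = Add(1218745, Mul(-1, Mul(Rational(1, 2), -10, Add(-1803, -10)))) = Add(1218745, Mul(-1, Mul(Rational(1, 2), -10, -1813))) = Add(1218745, Mul(-1, 9065)) = Add(1218745, -9065) = 1209680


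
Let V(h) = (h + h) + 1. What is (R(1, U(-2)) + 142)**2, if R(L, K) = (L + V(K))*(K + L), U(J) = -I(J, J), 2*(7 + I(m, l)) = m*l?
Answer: 45796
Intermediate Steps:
I(m, l) = -7 + l*m/2 (I(m, l) = -7 + (m*l)/2 = -7 + (l*m)/2 = -7 + l*m/2)
V(h) = 1 + 2*h (V(h) = 2*h + 1 = 1 + 2*h)
U(J) = 7 - J**2/2 (U(J) = -(-7 + J*J/2) = -(-7 + J**2/2) = 7 - J**2/2)
R(L, K) = (K + L)*(1 + L + 2*K) (R(L, K) = (L + (1 + 2*K))*(K + L) = (1 + L + 2*K)*(K + L) = (K + L)*(1 + L + 2*K))
(R(1, U(-2)) + 142)**2 = (((7 - 1/2*(-2)**2) + 1 + 1**2 + 2*(7 - 1/2*(-2)**2)**2 + 3*(7 - 1/2*(-2)**2)*1) + 142)**2 = (((7 - 1/2*4) + 1 + 1 + 2*(7 - 1/2*4)**2 + 3*(7 - 1/2*4)*1) + 142)**2 = (((7 - 2) + 1 + 1 + 2*(7 - 2)**2 + 3*(7 - 2)*1) + 142)**2 = ((5 + 1 + 1 + 2*5**2 + 3*5*1) + 142)**2 = ((5 + 1 + 1 + 2*25 + 15) + 142)**2 = ((5 + 1 + 1 + 50 + 15) + 142)**2 = (72 + 142)**2 = 214**2 = 45796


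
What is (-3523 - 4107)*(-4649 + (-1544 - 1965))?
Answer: 62245540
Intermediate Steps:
(-3523 - 4107)*(-4649 + (-1544 - 1965)) = -7630*(-4649 - 3509) = -7630*(-8158) = 62245540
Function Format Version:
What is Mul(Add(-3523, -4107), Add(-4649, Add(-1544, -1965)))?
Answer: 62245540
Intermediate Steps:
Mul(Add(-3523, -4107), Add(-4649, Add(-1544, -1965))) = Mul(-7630, Add(-4649, -3509)) = Mul(-7630, -8158) = 62245540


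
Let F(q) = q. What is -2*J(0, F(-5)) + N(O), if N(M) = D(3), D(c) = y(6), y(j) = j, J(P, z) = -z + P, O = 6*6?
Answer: -4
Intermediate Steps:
O = 36
J(P, z) = P - z
D(c) = 6
N(M) = 6
-2*J(0, F(-5)) + N(O) = -2*(0 - 1*(-5)) + 6 = -2*(0 + 5) + 6 = -2*5 + 6 = -10 + 6 = -4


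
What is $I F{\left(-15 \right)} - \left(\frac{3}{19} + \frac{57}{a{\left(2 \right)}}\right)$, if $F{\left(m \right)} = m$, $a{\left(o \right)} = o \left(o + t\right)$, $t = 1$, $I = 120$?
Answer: $- \frac{68767}{38} \approx -1809.7$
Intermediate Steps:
$a{\left(o \right)} = o \left(1 + o\right)$ ($a{\left(o \right)} = o \left(o + 1\right) = o \left(1 + o\right)$)
$I F{\left(-15 \right)} - \left(\frac{3}{19} + \frac{57}{a{\left(2 \right)}}\right) = 120 \left(-15\right) - \left(\frac{3}{19} + 57 \frac{1}{2 \left(1 + 2\right)}\right) = -1800 - \left(\frac{3}{19} + \frac{57}{2 \cdot 3}\right) = -1800 - \left(\frac{3}{19} + \frac{57}{6}\right) = -1800 - \frac{367}{38} = - \frac{68767}{38}$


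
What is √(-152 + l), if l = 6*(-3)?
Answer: I*√170 ≈ 13.038*I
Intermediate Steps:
l = -18
√(-152 + l) = √(-152 - 18) = √(-170) = I*√170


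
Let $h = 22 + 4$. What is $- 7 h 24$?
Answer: $-4368$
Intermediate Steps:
$h = 26$
$- 7 h 24 = \left(-7\right) 26 \cdot 24 = \left(-182\right) 24 = -4368$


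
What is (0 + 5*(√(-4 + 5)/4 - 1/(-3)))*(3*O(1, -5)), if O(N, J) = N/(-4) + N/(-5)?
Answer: -63/16 ≈ -3.9375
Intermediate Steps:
O(N, J) = -9*N/20 (O(N, J) = N*(-¼) + N*(-⅕) = -N/4 - N/5 = -9*N/20)
(0 + 5*(√(-4 + 5)/4 - 1/(-3)))*(3*O(1, -5)) = (0 + 5*(√(-4 + 5)/4 - 1/(-3)))*(3*(-9/20*1)) = (0 + 5*(√1*(¼) - 1*(-⅓)))*(3*(-9/20)) = (0 + 5*(1*(¼) + ⅓))*(-27/20) = (0 + 5*(¼ + ⅓))*(-27/20) = (0 + 5*(7/12))*(-27/20) = (0 + 35/12)*(-27/20) = (35/12)*(-27/20) = -63/16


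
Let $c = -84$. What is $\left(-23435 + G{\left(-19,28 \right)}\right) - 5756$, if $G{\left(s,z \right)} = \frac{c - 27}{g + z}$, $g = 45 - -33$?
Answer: $- \frac{3094357}{106} \approx -29192.0$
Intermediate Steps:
$g = 78$ ($g = 45 + 33 = 78$)
$G{\left(s,z \right)} = - \frac{111}{78 + z}$ ($G{\left(s,z \right)} = \frac{-84 - 27}{78 + z} = - \frac{111}{78 + z}$)
$\left(-23435 + G{\left(-19,28 \right)}\right) - 5756 = \left(-23435 - \frac{111}{78 + 28}\right) - 5756 = \left(-23435 - \frac{111}{106}\right) - 5756 = - \frac{2484221}{106} - 5756 = - \frac{3094357}{106}$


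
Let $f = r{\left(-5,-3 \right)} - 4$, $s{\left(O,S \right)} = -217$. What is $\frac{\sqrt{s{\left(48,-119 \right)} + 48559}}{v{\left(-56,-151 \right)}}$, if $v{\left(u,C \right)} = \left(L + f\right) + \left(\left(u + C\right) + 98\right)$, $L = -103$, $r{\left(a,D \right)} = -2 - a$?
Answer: $- \frac{\sqrt{48342}}{213} \approx -1.0322$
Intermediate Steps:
$f = -1$ ($f = \left(-2 - -5\right) - 4 = \left(-2 + 5\right) - 4 = 3 - 4 = -1$)
$v{\left(u,C \right)} = -6 + C + u$ ($v{\left(u,C \right)} = \left(-103 - 1\right) + \left(\left(u + C\right) + 98\right) = -104 + \left(\left(C + u\right) + 98\right) = -104 + \left(98 + C + u\right) = -6 + C + u$)
$\frac{\sqrt{s{\left(48,-119 \right)} + 48559}}{v{\left(-56,-151 \right)}} = \frac{\sqrt{-217 + 48559}}{-6 - 151 - 56} = \frac{\sqrt{48342}}{-213} = \sqrt{48342} \left(- \frac{1}{213}\right) = - \frac{\sqrt{48342}}{213}$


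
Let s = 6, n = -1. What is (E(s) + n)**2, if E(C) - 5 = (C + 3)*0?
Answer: 16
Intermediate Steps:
E(C) = 5 (E(C) = 5 + (C + 3)*0 = 5 + (3 + C)*0 = 5 + 0 = 5)
(E(s) + n)**2 = (5 - 1)**2 = 4**2 = 16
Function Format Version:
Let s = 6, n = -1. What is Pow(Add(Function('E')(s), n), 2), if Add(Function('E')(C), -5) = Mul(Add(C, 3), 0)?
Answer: 16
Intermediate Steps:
Function('E')(C) = 5 (Function('E')(C) = Add(5, Mul(Add(C, 3), 0)) = Add(5, Mul(Add(3, C), 0)) = Add(5, 0) = 5)
Pow(Add(Function('E')(s), n), 2) = Pow(Add(5, -1), 2) = Pow(4, 2) = 16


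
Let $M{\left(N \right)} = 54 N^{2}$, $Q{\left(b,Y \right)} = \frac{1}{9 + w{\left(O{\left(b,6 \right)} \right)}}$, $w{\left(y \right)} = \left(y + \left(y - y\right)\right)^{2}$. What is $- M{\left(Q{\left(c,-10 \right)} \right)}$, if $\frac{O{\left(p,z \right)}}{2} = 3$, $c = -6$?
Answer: $- \frac{2}{75} \approx -0.026667$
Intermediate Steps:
$O{\left(p,z \right)} = 6$ ($O{\left(p,z \right)} = 2 \cdot 3 = 6$)
$w{\left(y \right)} = y^{2}$ ($w{\left(y \right)} = \left(y + 0\right)^{2} = y^{2}$)
$Q{\left(b,Y \right)} = \frac{1}{45}$ ($Q{\left(b,Y \right)} = \frac{1}{9 + 6^{2}} = \frac{1}{9 + 36} = \frac{1}{45}$)
$- M{\left(Q{\left(c,-10 \right)} \right)} = - \frac{54}{2025} = \left(-1\right) \frac{2}{75} = - \frac{2}{75}$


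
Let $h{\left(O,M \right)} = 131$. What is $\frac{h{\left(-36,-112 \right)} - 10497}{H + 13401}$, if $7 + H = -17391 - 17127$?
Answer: $\frac{5183}{10562} \approx 0.49072$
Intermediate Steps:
$H = -34525$ ($H = -7 - 34518 = -34525$)
$\frac{h{\left(-36,-112 \right)} - 10497}{H + 13401} = \frac{131 - 10497}{-34525 + 13401} = - \frac{10366}{-21124} = \left(-10366\right) \left(- \frac{1}{21124}\right) = \frac{5183}{10562}$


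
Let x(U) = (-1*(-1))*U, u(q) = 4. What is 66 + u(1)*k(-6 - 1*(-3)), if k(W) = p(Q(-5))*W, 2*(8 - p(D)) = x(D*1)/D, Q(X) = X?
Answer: -24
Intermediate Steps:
x(U) = U (x(U) = 1*U = U)
p(D) = 15/2 (p(D) = 8 - D*1/(2*D) = 8 - D/(2*D) = 8 - 1/2*1 = 8 - 1/2 = 15/2)
k(W) = 15*W/2
66 + u(1)*k(-6 - 1*(-3)) = 66 + 4*(15*(-6 - 1*(-3))/2) = 66 + 4*(15*(-6 + 3)/2) = 66 + 4*((15/2)*(-3)) = 66 + 4*(-45/2) = 66 - 90 = -24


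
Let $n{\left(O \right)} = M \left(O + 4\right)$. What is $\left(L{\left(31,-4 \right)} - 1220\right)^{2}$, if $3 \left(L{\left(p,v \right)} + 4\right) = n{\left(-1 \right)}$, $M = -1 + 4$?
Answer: $1490841$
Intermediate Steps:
$M = 3$
$n{\left(O \right)} = 12 + 3 O$ ($n{\left(O \right)} = 3 \left(O + 4\right) = 3 \left(4 + O\right) = 12 + 3 O$)
$L{\left(p,v \right)} = -1$ ($L{\left(p,v \right)} = -4 + \frac{12 + 3 \left(-1\right)}{3} = -4 + \frac{12 - 3}{3} = -4 + \frac{1}{3} \cdot 9 = -4 + 3 = -1$)
$\left(L{\left(31,-4 \right)} - 1220\right)^{2} = \left(-1 - 1220\right)^{2} = \left(-1221\right)^{2} = 1490841$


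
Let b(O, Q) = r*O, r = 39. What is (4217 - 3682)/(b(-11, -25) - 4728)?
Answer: -535/5157 ≈ -0.10374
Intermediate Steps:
b(O, Q) = 39*O
(4217 - 3682)/(b(-11, -25) - 4728) = (4217 - 3682)/(39*(-11) - 4728) = 535/(-429 - 4728) = 535/(-5157) = 535*(-1/5157) = -535/5157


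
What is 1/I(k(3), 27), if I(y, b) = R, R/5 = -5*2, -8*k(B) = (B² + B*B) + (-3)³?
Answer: -1/50 ≈ -0.020000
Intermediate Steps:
k(B) = 27/8 - B²/4 (k(B) = -((B² + B*B) + (-3)³)/8 = -((B² + B²) - 27)/8 = -(2*B² - 27)/8 = -(-27 + 2*B²)/8 = 27/8 - B²/4)
R = -50 (R = 5*(-5*2) = 5*(-10) = -50)
I(y, b) = -50
1/I(k(3), 27) = 1/(-50) = -1/50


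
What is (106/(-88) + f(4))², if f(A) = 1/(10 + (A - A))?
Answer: 59049/48400 ≈ 1.2200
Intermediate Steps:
f(A) = ⅒ (f(A) = 1/(10 + 0) = 1/10 = ⅒)
(106/(-88) + f(4))² = (106/(-88) + ⅒)² = (106*(-1/88) + ⅒)² = (-53/44 + ⅒)² = (-243/220)² = 59049/48400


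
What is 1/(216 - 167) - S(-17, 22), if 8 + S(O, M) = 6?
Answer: 99/49 ≈ 2.0204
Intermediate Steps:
S(O, M) = -2 (S(O, M) = -8 + 6 = -2)
1/(216 - 167) - S(-17, 22) = 1/(216 - 167) - 1*(-2) = 1/49 + 2 = 99/49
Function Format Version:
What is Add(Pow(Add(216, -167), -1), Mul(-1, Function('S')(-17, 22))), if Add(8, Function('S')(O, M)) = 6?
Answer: Rational(99, 49) ≈ 2.0204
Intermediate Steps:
Function('S')(O, M) = -2 (Function('S')(O, M) = Add(-8, 6) = -2)
Add(Pow(Add(216, -167), -1), Mul(-1, Function('S')(-17, 22))) = Add(Pow(Add(216, -167), -1), Mul(-1, -2)) = Add(Pow(49, -1), 2) = Add(Rational(1, 49), 2) = Rational(99, 49)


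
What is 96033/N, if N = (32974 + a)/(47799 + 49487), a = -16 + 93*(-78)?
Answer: 13084967/36 ≈ 3.6347e+5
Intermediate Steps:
a = -7270 (a = -16 - 7254 = -7270)
N = 1836/6949 (N = (32974 - 7270)/(47799 + 49487) = 25704/97286 = 25704*(1/97286) = 1836/6949 ≈ 0.26421)
96033/N = 96033/(1836/6949) = 96033*(6949/1836) = 13084967/36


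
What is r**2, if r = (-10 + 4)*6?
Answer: 1296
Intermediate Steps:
r = -36 (r = -6*6 = -36)
r**2 = (-36)**2 = 1296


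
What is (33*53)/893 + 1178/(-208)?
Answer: -344081/92872 ≈ -3.7049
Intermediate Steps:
(33*53)/893 + 1178/(-208) = 1749*(1/893) + 1178*(-1/208) = 1749/893 - 589/104 = -344081/92872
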